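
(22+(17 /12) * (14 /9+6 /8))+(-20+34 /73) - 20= -449957 /31536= -14.27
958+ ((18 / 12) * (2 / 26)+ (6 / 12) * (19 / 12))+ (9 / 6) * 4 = 301051 / 312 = 964.91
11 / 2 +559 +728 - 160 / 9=22945 / 18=1274.72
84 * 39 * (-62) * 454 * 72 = -6639325056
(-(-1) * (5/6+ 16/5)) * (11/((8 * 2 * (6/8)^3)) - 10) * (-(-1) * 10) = -27346/81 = -337.60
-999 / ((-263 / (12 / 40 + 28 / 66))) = 2.75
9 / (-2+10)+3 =33 / 8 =4.12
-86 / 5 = -17.20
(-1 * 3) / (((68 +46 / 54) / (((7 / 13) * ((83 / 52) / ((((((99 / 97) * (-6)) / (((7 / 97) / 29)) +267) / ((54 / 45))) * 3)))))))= 109809 / 16082413490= 0.00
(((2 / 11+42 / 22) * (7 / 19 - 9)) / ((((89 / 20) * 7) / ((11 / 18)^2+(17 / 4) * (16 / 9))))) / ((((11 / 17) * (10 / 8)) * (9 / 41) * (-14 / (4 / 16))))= 482436914 / 1044129933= 0.46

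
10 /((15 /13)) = 26 /3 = 8.67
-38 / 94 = -19 / 47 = -0.40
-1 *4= -4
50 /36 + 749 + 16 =13795 /18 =766.39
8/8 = 1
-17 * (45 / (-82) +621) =-864909 / 82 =-10547.67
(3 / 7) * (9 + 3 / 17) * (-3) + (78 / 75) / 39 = -105062 / 8925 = -11.77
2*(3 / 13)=6 / 13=0.46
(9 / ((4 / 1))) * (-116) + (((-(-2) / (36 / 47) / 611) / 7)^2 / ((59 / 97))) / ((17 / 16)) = -175593826475 / 672773283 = -261.00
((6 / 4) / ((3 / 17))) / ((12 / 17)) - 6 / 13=3613 / 312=11.58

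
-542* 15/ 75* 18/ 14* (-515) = 502434/ 7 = 71776.29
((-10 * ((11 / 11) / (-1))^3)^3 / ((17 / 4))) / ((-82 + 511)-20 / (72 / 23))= 72000 / 129319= 0.56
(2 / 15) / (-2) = -1 / 15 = -0.07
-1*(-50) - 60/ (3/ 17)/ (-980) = 2467/ 49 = 50.35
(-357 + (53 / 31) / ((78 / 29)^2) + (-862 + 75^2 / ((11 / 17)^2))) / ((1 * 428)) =28.54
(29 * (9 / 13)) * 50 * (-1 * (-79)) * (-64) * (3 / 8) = -24742800 / 13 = -1903292.31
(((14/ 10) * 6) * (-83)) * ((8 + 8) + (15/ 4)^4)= -95378703/ 640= -149029.22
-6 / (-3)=2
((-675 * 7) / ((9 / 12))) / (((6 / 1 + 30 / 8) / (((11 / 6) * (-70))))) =1078000 / 13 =82923.08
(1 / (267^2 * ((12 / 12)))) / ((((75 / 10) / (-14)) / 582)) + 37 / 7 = 13150441 / 2495115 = 5.27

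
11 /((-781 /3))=-3 /71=-0.04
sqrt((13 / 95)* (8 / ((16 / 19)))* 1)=sqrt(130) / 10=1.14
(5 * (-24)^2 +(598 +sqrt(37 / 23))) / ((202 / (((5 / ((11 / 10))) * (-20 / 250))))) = -6.26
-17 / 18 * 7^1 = -119 / 18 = -6.61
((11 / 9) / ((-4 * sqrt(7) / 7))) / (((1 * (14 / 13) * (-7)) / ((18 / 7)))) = 143 * sqrt(7) / 1372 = 0.28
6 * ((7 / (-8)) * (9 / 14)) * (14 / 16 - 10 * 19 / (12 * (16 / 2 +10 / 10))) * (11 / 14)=2101 / 896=2.34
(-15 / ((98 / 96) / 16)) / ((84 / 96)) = -92160 / 343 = -268.69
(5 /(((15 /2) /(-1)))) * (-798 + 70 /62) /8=24703 /372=66.41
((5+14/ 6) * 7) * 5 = 770/ 3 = 256.67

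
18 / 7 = 2.57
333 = 333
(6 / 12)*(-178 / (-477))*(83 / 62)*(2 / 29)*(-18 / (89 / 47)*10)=-78020 / 47647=-1.64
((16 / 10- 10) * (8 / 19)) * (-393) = 132048 / 95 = 1389.98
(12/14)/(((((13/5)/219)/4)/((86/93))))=753360/2821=267.05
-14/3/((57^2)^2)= -14/31668003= -0.00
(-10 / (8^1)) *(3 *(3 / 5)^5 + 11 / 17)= -11692 / 10625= -1.10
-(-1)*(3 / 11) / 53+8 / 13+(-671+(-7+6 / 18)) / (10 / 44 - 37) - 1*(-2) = 387181001 / 18394233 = 21.05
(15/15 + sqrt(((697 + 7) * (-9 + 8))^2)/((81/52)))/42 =36689/3402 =10.78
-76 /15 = -5.07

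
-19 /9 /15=-0.14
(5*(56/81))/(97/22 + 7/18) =616/855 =0.72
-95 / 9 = -10.56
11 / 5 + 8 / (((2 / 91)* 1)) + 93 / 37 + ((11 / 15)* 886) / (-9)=296.52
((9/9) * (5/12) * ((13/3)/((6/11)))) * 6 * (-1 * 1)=-715/36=-19.86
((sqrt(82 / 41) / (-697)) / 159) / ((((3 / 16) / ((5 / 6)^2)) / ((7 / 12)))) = -0.00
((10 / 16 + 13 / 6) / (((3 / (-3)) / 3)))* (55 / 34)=-3685 / 272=-13.55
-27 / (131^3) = -27 / 2248091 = -0.00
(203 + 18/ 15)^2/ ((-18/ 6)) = -1042441/ 75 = -13899.21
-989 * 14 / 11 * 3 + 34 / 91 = -3779584 / 1001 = -3775.81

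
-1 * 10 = -10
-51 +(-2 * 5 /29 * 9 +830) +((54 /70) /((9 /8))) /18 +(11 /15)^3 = 531882418 /685125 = 776.33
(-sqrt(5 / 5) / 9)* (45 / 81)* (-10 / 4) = 25 / 162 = 0.15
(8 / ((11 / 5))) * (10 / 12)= 100 / 33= 3.03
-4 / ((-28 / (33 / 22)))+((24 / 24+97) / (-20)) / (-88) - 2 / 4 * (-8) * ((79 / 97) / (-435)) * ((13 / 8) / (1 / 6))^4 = -934435025 / 13862464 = -67.41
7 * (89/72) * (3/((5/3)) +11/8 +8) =92827/960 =96.69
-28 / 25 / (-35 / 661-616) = 2644 / 1454325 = 0.00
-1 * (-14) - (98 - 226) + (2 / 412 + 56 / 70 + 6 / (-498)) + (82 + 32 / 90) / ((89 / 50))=12946352357 / 68477490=189.06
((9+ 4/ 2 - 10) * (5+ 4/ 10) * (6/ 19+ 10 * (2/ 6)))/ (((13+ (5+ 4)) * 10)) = 468/ 5225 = 0.09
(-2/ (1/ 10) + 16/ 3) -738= -2258/ 3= -752.67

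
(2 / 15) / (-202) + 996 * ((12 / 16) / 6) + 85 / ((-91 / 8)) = 32267803 / 275730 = 117.03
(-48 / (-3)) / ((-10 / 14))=-112 / 5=-22.40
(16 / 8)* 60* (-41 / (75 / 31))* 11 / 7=-111848 / 35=-3195.66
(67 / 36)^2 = 4489 / 1296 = 3.46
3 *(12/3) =12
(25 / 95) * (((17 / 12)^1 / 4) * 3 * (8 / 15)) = 17 / 114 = 0.15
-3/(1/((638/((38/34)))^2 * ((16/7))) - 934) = 0.00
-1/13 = -0.08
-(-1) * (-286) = -286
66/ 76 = 0.87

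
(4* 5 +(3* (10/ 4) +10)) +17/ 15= 1159/ 30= 38.63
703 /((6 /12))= 1406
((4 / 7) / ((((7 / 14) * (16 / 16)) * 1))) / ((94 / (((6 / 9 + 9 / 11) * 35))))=980 / 1551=0.63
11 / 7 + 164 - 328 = -1137 / 7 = -162.43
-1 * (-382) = 382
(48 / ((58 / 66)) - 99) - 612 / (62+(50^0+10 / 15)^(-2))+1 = -53.19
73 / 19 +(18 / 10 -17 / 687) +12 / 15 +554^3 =11097103916789 / 65265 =170031470.42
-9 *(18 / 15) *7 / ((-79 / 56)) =21168 / 395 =53.59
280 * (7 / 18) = 980 / 9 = 108.89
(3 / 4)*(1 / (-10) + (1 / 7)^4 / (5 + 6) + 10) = 7844097 / 1056440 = 7.43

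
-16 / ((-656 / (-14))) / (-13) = 14 / 533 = 0.03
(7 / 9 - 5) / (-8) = 19 / 36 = 0.53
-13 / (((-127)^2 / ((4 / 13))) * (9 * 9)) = -4 / 1306449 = -0.00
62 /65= 0.95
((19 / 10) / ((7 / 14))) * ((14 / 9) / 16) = 133 / 360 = 0.37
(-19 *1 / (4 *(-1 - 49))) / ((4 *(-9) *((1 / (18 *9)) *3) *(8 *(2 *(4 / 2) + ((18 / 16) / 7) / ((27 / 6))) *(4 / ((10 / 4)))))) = -399 / 144640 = -0.00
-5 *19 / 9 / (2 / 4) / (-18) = 95 / 81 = 1.17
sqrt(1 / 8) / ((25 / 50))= sqrt(2) / 2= 0.71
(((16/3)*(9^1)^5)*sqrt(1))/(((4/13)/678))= 693943848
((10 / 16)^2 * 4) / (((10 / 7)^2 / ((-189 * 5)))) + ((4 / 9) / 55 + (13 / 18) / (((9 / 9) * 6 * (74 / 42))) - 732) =-1706007643 / 1172160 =-1455.44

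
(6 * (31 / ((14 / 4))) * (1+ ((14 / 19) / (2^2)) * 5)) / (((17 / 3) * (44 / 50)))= 509175 / 24871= 20.47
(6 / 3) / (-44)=-0.05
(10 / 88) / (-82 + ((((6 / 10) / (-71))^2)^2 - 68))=-79411503125 / 104823184121436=-0.00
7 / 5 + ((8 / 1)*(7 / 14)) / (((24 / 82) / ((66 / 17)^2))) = 299683 / 1445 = 207.39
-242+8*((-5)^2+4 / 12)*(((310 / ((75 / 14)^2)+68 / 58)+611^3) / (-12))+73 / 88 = -99540647432396783 / 25839000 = -3852341322.51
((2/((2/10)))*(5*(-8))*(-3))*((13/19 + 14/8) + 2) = 101100/19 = 5321.05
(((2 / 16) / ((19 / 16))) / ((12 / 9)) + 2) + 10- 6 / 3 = 383 / 38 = 10.08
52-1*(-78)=130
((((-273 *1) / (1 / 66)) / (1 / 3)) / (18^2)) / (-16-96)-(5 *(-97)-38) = 50351 / 96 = 524.49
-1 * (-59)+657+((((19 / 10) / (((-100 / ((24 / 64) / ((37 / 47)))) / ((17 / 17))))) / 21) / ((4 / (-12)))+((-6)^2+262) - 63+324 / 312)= 25644142827 / 26936000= 952.04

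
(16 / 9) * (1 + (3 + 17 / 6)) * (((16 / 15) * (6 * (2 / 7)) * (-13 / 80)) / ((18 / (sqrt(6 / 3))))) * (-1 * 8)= 2.27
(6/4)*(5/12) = 5/8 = 0.62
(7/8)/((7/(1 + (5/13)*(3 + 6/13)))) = 0.29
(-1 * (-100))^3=1000000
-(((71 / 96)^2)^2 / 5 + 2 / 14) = -602555047 / 2972712960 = -0.20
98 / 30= 49 / 15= 3.27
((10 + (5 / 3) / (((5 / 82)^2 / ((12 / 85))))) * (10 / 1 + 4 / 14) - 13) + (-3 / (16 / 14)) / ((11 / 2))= 96906353 / 130900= 740.31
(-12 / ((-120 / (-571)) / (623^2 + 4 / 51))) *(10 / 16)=-13851356.49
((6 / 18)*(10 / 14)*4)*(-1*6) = -40 / 7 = -5.71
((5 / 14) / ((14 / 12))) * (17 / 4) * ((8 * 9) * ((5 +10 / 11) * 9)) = 4981.73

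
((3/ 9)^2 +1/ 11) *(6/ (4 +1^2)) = 8/ 33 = 0.24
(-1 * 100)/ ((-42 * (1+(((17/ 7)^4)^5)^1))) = 284972379634328575/ 6096347229659758230020403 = 0.00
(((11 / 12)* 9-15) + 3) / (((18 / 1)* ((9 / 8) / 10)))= -50 / 27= -1.85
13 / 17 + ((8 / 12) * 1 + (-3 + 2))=0.43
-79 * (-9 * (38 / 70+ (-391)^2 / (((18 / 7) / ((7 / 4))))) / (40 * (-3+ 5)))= 20713190357 / 22400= 924696.00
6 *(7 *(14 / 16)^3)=28.14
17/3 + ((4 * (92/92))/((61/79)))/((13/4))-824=-1943023/2379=-816.74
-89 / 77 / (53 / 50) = -4450 / 4081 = -1.09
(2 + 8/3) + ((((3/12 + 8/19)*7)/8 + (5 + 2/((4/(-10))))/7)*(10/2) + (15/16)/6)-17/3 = 159/76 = 2.09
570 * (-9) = -5130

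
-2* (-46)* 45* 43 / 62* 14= 1246140 / 31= 40198.06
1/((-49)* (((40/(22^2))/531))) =-131.12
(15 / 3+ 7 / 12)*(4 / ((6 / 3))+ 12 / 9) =335 / 18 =18.61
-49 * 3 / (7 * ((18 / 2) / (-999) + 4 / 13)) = -30303 / 431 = -70.31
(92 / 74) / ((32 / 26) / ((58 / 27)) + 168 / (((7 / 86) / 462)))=8671 / 6650664012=0.00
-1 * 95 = -95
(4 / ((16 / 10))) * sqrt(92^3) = 460 * sqrt(23) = 2206.08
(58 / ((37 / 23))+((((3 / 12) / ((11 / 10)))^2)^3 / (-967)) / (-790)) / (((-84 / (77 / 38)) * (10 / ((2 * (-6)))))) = 1.04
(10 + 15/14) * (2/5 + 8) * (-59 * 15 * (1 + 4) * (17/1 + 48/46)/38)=-170782875/874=-195403.75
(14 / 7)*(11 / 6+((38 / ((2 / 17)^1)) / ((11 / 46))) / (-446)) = -17591 / 7359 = -2.39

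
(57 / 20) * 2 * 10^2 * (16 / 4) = 2280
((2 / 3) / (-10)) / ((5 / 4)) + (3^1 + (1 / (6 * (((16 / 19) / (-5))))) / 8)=18067 / 6400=2.82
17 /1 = 17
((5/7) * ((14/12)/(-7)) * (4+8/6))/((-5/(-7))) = -8/9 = -0.89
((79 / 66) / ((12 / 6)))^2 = 6241 / 17424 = 0.36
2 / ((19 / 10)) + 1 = 39 / 19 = 2.05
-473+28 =-445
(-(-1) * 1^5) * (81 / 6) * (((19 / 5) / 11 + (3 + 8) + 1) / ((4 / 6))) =54999 / 220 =250.00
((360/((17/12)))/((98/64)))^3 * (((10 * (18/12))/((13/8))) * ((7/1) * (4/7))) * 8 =10144540954460160000/7514123981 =1350063025.33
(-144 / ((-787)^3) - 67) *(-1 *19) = 620515449283 / 487443403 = 1273.00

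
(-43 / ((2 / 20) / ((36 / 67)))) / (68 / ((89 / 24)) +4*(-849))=114810 / 1678417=0.07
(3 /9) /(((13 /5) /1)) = 5 /39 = 0.13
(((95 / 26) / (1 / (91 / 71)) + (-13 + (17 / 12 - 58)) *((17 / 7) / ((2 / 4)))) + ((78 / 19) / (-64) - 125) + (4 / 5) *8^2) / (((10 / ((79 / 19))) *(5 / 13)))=-440.16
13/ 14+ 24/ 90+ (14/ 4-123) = -12422/ 105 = -118.30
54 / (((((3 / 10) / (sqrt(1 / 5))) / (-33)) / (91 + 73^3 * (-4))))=1848500676 * sqrt(5)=4133373167.99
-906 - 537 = -1443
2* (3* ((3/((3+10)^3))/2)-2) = -8779/2197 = -4.00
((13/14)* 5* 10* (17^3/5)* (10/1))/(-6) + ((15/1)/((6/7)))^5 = 1051864175/672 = 1565274.07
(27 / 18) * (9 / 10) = 27 / 20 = 1.35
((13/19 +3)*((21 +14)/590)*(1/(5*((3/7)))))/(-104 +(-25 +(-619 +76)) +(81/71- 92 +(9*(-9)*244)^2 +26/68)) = 0.00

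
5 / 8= 0.62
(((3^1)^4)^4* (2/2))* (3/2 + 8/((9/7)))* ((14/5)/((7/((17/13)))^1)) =11302155747/65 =173879319.18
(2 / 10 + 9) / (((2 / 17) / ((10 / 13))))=782 / 13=60.15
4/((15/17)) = 4.53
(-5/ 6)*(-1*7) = 35/ 6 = 5.83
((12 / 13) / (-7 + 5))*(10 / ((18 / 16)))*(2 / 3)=-320 / 117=-2.74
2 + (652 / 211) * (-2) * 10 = -12618 / 211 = -59.80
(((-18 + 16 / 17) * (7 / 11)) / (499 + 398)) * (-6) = 4060 / 55913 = 0.07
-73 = -73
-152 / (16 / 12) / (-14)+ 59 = 470 / 7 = 67.14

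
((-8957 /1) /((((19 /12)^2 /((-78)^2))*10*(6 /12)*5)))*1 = -7847191872 /9025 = -869494.94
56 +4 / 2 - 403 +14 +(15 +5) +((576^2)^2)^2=12116574790945106558665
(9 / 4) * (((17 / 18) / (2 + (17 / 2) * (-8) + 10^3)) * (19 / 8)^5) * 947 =39862717801 / 244842496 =162.81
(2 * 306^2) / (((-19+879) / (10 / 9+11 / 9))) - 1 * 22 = 104512 / 215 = 486.10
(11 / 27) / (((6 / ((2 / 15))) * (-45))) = -11 / 54675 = -0.00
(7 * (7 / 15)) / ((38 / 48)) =392 / 95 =4.13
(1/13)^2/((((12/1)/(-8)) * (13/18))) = -0.01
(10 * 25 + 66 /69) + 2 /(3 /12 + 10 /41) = 475076 /1863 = 255.01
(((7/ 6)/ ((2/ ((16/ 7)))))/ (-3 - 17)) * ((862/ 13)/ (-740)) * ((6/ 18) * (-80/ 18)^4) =22067200/ 28402569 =0.78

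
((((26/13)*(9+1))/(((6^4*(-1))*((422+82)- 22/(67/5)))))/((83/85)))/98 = -28475/88702831728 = -0.00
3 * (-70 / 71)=-210 / 71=-2.96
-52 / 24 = -13 / 6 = -2.17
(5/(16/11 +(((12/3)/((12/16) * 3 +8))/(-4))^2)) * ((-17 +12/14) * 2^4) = -882.09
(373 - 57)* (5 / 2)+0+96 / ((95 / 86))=83306 / 95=876.91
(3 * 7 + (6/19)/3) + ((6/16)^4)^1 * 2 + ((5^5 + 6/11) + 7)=1349880353/428032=3153.69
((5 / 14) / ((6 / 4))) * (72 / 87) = 0.20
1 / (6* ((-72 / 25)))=-0.06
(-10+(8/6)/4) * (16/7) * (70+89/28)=-79228/49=-1616.90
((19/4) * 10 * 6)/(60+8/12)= 855/182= 4.70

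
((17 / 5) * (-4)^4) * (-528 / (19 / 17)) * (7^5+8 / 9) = -1969727524864 / 285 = -6911324648.65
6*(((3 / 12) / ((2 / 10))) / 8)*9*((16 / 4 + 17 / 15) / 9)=77 / 16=4.81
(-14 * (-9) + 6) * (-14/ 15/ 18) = -308/ 45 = -6.84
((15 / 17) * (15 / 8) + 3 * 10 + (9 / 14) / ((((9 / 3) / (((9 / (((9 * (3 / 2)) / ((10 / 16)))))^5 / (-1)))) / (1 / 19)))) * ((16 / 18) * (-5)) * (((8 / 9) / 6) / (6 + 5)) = -59363273575 / 31330297152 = -1.89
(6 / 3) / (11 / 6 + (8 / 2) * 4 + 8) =12 / 155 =0.08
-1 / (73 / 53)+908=66231 / 73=907.27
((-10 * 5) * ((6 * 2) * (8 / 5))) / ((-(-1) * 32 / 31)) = -930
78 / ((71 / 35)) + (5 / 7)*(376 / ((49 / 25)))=4273390 / 24353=175.48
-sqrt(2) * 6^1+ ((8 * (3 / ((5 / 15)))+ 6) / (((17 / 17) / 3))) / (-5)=-234 / 5-6 * sqrt(2)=-55.29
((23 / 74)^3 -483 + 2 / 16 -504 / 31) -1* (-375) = -389743857 / 3140486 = -124.10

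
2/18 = 1/9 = 0.11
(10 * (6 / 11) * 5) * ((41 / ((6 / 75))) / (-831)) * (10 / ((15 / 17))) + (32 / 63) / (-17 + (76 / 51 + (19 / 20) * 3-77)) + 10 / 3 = -187.30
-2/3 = -0.67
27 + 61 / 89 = 2464 / 89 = 27.69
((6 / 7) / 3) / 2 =1 / 7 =0.14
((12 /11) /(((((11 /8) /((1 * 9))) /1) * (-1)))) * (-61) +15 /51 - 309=260960 /2057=126.86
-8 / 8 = -1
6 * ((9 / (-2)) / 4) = -27 / 4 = -6.75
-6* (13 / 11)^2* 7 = -7098 / 121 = -58.66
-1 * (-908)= 908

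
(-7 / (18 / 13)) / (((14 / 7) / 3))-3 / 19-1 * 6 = -3133 / 228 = -13.74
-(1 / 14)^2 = -0.01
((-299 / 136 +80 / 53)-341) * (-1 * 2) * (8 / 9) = 547310 / 901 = 607.45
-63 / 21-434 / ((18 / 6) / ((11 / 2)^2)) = -26275 / 6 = -4379.17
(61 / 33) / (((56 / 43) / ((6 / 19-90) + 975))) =2101023 / 1672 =1256.59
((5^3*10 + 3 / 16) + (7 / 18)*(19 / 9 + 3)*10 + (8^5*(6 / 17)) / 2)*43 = 6681513505 / 22032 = 303264.05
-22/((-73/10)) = 220/73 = 3.01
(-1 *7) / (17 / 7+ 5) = -49 / 52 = -0.94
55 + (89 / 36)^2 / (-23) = 1631519 / 29808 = 54.73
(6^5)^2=60466176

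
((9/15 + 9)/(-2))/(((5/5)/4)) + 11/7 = -17.63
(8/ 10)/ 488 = 1/ 610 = 0.00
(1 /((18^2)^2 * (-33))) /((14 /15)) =-5 /16166304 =-0.00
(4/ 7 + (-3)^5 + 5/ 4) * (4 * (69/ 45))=-51773/ 35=-1479.23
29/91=0.32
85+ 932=1017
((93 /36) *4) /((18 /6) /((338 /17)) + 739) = 10478 /749499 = 0.01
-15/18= -5/6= -0.83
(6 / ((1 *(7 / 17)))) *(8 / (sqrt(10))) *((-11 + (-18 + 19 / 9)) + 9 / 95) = -3115624 *sqrt(10) / 9975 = -987.72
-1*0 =0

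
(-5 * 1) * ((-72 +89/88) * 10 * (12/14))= 468525/154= 3042.37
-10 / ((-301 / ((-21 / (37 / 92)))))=-2760 / 1591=-1.73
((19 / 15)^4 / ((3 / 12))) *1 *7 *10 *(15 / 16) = 912247 / 1350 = 675.74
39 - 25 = 14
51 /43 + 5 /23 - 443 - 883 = -1310026 /989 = -1324.60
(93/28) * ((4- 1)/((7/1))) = 279/196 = 1.42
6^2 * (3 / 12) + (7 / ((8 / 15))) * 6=351 / 4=87.75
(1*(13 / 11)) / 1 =13 / 11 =1.18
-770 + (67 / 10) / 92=-708333 / 920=-769.93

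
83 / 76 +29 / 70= 4007 / 2660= 1.51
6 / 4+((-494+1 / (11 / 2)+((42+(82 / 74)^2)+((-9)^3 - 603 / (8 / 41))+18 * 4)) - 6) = -4202.47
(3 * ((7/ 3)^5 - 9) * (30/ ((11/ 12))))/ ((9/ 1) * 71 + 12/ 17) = 397664/ 43065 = 9.23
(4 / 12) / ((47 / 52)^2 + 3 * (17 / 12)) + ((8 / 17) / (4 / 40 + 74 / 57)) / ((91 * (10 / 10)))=0.07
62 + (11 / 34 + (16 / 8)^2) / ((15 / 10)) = 1103 / 17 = 64.88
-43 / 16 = -2.69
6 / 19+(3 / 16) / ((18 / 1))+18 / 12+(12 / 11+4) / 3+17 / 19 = 29547 / 6688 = 4.42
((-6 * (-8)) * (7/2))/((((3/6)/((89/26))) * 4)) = 287.54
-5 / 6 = -0.83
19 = 19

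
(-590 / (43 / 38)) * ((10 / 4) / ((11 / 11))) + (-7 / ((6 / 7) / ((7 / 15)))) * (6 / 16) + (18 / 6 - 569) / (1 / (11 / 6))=-24175469 / 10320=-2342.58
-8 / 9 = -0.89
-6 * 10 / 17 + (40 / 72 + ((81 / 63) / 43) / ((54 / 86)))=-3134 / 1071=-2.93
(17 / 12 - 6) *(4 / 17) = -55 / 51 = -1.08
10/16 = 5/8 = 0.62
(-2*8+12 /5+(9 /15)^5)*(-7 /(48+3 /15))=295799 /150625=1.96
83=83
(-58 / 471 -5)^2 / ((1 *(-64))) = -5822569 / 14197824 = -0.41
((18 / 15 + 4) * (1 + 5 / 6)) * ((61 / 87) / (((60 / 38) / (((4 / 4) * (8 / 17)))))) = 662948 / 332775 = 1.99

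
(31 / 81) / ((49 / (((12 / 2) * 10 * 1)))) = 620 / 1323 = 0.47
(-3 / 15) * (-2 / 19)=2 / 95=0.02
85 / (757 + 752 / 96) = 510 / 4589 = 0.11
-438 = -438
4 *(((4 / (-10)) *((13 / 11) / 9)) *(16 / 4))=-416 / 495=-0.84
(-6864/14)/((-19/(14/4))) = 90.32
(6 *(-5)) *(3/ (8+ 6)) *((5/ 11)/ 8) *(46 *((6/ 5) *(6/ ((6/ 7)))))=-3105/ 22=-141.14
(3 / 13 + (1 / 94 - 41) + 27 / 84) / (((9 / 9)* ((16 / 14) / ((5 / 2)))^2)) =-121064825 / 625664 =-193.50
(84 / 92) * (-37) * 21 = -16317 / 23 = -709.43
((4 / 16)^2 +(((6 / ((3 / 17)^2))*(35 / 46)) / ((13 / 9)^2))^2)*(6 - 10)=-1193396565169 / 60435076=-19746.75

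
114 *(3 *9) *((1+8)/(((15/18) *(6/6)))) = 166212/5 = 33242.40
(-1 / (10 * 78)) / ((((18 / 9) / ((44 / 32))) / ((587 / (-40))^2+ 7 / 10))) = -3802579 / 19968000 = -0.19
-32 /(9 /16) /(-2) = 28.44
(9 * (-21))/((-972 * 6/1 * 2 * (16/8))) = 7/864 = 0.01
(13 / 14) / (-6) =-13 / 84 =-0.15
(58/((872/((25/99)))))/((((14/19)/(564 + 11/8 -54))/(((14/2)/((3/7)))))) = 394474675/2071872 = 190.40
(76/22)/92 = 19/506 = 0.04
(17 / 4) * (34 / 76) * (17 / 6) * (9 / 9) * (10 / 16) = 24565 / 7296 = 3.37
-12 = -12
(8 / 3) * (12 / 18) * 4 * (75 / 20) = 80 / 3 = 26.67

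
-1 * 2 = -2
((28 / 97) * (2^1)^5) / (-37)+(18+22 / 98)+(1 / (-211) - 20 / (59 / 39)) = 10398618598 / 2189293589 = 4.75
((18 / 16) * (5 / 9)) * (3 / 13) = 15 / 104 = 0.14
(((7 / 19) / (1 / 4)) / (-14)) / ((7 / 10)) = -20 / 133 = -0.15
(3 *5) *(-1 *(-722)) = 10830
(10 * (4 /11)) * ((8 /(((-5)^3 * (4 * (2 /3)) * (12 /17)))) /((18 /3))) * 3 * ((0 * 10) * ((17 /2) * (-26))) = 0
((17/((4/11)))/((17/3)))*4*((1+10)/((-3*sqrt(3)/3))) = -209.58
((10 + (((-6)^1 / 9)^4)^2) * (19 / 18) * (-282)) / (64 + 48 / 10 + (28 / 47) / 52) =-179690022590 / 4137740577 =-43.43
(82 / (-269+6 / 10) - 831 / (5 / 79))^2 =1940535004662016 / 11256025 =172399670.81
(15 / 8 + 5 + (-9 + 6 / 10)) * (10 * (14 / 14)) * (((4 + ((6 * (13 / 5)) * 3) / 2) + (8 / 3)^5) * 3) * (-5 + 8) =-12024991 / 540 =-22268.50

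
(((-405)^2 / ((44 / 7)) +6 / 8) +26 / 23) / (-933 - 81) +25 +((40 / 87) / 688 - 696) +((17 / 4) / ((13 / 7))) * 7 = -145177724443 / 213271916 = -680.72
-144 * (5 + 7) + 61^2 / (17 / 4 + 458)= -3180188 / 1849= -1719.95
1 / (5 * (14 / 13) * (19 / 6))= 39 / 665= 0.06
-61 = -61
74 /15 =4.93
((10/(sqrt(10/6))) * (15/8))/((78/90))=225 * sqrt(15)/52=16.76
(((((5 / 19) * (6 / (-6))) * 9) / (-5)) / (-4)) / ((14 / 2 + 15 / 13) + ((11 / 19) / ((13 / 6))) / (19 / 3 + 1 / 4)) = -0.01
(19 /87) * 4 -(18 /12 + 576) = -100333 /174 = -576.63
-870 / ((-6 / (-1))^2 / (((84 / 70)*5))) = -145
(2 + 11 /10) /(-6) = -31 /60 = -0.52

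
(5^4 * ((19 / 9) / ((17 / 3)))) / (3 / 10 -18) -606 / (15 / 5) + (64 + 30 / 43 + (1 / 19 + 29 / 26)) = -28626450155 / 191751534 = -149.29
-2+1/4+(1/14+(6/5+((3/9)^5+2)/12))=-15899/51030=-0.31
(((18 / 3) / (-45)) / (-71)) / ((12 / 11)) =0.00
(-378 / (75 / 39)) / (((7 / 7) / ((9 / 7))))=-6318 / 25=-252.72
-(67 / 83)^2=-0.65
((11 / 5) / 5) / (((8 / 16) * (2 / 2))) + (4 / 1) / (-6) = 16 / 75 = 0.21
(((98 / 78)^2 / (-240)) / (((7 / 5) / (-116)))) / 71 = 9947 / 1295892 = 0.01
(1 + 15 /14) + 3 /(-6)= 11 /7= 1.57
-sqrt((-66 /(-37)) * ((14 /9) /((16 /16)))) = -2 * sqrt(8547) /111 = -1.67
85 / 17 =5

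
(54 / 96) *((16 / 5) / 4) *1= 9 / 20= 0.45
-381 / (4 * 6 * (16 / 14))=-889 / 64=-13.89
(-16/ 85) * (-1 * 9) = 144/ 85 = 1.69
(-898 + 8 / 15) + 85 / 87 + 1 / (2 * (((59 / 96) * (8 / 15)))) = -7656419 / 8555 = -894.96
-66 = -66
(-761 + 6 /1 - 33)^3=-489303872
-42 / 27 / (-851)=14 / 7659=0.00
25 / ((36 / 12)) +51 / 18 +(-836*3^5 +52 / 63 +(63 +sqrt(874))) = -25587199 / 126 +sqrt(874) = -203043.44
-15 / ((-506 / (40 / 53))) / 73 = 300 / 978857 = 0.00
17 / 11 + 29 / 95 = 1934 / 1045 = 1.85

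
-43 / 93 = -0.46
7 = 7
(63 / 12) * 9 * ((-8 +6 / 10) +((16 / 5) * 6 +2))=13041 / 20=652.05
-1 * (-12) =12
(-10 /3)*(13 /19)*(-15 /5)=130 /19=6.84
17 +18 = 35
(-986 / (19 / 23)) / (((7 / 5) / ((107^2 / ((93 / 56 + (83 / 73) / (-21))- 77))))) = 454890019344 / 3513575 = 129466.43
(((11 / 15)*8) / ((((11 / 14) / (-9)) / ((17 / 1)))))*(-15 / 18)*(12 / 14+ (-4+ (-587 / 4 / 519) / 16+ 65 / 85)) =-9469981 / 4152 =-2280.82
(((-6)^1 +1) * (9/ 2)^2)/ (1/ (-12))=1215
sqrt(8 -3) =sqrt(5) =2.24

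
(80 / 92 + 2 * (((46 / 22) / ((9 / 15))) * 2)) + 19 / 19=11999 / 759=15.81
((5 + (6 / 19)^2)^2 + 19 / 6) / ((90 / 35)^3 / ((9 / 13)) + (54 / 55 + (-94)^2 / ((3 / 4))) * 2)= 430344324025 / 347964944516104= 0.00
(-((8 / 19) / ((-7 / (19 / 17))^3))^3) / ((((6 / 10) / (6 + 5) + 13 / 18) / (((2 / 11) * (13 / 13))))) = 4335748392960 / 3680009945042721028151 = 0.00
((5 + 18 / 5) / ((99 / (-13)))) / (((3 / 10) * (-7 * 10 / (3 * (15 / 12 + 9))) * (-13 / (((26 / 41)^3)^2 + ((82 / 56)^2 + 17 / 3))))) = -3783601601412209 / 3776763856662720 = -1.00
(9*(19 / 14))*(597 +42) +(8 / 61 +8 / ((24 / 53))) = 20041825 / 2562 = 7822.73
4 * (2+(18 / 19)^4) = 1462472 / 130321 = 11.22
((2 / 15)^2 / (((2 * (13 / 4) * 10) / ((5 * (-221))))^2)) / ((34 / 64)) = 2176 / 225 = 9.67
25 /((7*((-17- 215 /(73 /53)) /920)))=-419750 /22113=-18.98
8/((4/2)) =4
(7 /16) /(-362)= -7 /5792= -0.00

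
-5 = -5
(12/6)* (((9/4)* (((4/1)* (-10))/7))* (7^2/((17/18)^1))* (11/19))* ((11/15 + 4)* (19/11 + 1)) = -3220560/323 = -9970.77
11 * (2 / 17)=22 / 17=1.29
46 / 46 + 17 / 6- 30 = -157 / 6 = -26.17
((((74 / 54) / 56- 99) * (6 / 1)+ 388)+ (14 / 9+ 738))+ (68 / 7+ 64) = 7289 / 12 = 607.42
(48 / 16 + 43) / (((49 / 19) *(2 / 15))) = 6555 / 49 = 133.78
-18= -18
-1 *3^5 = -243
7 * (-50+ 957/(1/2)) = 13048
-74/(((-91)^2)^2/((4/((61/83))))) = -24568/4183072621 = -0.00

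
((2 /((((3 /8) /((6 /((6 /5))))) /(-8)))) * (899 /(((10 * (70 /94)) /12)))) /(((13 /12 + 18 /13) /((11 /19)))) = -1687415808 /23275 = -72499.07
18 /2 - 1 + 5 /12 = 101 /12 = 8.42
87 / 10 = 8.70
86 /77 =1.12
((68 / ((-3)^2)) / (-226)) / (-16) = 17 / 8136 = 0.00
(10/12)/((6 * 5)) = 1/36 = 0.03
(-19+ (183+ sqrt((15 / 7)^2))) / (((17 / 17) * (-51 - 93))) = -1163 / 1008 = -1.15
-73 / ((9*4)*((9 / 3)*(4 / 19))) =-1387 / 432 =-3.21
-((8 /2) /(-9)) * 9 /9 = 0.44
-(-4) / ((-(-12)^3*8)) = 1 / 3456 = 0.00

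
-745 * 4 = -2980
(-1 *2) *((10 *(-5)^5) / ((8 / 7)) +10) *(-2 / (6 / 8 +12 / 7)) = -1020460 / 23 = -44367.83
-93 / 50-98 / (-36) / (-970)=-162623 / 87300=-1.86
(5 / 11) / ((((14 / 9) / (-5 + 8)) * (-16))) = -135 / 2464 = -0.05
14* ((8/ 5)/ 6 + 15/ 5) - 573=-7909/ 15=-527.27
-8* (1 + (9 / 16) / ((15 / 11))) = -113 / 10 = -11.30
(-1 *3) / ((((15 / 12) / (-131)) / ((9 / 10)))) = 7074 / 25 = 282.96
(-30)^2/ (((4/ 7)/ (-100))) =-157500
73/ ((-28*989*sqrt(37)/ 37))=-73*sqrt(37)/ 27692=-0.02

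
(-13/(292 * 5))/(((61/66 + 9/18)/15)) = -1287/13724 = -0.09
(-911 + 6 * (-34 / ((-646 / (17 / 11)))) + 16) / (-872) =186953 / 182248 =1.03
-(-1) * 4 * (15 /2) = 30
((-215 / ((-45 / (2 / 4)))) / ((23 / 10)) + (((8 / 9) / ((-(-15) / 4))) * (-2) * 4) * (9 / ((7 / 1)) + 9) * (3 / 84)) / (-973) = -17347 / 49345695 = -0.00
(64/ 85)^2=4096/ 7225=0.57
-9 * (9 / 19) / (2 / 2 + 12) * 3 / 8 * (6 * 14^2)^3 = -49401285696 / 247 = -200005205.25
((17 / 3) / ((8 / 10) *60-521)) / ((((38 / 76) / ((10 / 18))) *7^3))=-170 / 4380453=-0.00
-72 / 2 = -36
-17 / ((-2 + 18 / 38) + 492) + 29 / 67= 248610 / 624373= 0.40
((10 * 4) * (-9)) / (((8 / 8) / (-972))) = 349920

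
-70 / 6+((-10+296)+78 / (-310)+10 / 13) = 274.85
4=4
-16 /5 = -3.20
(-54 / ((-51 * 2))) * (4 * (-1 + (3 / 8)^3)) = -4365 / 2176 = -2.01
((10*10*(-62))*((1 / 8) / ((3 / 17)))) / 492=-13175 / 1476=-8.93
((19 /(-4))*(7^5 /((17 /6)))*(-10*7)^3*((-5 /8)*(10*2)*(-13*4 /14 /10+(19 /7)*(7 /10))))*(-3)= 9417728919375 /17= 553984054080.88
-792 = -792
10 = 10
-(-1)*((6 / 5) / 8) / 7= 3 / 140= 0.02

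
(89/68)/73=89/4964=0.02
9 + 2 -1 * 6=5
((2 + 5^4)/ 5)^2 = 393129/ 25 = 15725.16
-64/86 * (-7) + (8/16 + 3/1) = 749/86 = 8.71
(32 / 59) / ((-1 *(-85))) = 32 / 5015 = 0.01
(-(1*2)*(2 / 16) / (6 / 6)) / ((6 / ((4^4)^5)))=-137438953472 / 3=-45812984490.67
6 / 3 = 2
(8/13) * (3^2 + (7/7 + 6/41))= 256/41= 6.24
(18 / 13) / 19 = 0.07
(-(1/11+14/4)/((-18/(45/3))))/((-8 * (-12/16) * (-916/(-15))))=1975/241824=0.01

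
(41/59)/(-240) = -41/14160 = -0.00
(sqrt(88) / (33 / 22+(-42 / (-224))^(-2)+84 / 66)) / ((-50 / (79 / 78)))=-2607 * sqrt(22) / 2008825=-0.01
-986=-986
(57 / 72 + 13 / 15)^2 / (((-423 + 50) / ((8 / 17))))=-39601 / 11413800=-0.00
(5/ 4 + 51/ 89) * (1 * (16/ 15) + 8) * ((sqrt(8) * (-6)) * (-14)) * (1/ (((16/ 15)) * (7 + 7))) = 33099 * sqrt(2)/ 178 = 262.97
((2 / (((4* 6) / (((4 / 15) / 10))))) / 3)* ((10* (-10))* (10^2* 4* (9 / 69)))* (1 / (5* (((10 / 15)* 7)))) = -80 / 483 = -0.17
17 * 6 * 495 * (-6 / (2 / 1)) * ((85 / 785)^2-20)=74627905770 / 24649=3027624.07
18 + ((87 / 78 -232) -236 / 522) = -1447703 / 6786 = -213.34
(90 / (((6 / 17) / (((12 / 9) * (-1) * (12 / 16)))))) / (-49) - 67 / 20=1.85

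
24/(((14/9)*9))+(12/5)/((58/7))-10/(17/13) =-97372/17255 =-5.64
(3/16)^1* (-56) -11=-43/2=-21.50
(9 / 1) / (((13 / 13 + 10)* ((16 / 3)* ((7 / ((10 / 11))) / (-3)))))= -405 / 6776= -0.06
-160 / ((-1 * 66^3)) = 20 / 35937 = 0.00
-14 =-14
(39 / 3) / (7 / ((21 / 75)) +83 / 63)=819 / 1658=0.49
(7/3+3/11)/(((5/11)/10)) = 172/3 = 57.33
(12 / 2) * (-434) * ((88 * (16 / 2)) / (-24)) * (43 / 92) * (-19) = -15601432 / 23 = -678323.13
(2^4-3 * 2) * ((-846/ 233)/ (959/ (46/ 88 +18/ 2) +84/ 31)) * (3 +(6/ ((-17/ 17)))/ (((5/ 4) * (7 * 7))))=-3906480717/ 3834034106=-1.02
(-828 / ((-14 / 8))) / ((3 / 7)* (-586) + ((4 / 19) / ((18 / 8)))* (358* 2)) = -283176 / 110213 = -2.57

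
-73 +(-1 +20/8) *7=-125/2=-62.50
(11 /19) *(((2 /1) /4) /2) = 11 /76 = 0.14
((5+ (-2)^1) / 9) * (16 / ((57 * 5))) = 16 / 855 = 0.02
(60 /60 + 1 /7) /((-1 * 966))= -4 /3381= -0.00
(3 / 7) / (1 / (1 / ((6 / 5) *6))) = 5 / 84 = 0.06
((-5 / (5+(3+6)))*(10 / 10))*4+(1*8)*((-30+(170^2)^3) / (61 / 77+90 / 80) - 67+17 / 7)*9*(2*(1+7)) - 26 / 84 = 719409237308952068923 / 49602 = 14503633670193783.90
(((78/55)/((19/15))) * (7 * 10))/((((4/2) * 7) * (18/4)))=260/209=1.24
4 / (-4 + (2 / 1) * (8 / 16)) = -1.33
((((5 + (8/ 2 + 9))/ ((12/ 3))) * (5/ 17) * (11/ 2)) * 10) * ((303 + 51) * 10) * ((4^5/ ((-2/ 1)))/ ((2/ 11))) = -12336192000/ 17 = -725658352.94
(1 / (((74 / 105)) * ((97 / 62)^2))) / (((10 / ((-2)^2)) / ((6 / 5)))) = 484344 / 1740665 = 0.28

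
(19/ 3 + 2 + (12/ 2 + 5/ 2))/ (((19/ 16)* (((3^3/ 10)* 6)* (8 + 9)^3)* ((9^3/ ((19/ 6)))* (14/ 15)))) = 5050/ 6092262477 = 0.00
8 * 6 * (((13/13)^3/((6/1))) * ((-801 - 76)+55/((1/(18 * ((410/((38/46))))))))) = 3923805.05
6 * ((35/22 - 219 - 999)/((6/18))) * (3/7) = -103221/11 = -9383.73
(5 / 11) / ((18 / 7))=35 / 198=0.18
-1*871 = -871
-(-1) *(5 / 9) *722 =3610 / 9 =401.11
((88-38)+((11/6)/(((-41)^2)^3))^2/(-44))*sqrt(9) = 162457130162636539783189/1083047534417576931888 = 150.00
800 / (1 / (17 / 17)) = 800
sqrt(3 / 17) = sqrt(51) / 17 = 0.42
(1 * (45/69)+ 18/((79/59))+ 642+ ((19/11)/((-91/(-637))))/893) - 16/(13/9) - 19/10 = 78539625477/122120570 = 643.13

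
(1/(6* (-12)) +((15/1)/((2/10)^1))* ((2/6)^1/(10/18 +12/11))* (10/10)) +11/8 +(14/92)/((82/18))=16.58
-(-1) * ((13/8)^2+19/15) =3751/960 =3.91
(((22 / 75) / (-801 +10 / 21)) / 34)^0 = 1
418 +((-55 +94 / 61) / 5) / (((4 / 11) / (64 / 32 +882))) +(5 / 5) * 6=-25567.77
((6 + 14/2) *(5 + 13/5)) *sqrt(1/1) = 494/5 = 98.80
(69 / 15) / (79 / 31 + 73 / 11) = 7843 / 15660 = 0.50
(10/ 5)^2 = 4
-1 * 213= -213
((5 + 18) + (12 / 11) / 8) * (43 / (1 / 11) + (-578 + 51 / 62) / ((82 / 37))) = 550069683 / 111848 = 4918.01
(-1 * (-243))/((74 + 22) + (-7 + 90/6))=243/104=2.34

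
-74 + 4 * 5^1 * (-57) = -1214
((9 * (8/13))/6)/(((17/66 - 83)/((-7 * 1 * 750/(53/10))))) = 41580000/3762629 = 11.05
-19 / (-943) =19 / 943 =0.02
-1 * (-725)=725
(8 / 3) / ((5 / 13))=104 / 15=6.93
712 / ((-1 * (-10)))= 71.20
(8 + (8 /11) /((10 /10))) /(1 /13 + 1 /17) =64.29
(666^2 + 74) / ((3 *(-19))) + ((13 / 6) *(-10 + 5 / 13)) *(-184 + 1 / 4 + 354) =-5166415 / 456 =-11329.86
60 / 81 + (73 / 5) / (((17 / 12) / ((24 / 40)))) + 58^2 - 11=38555131 / 11475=3359.92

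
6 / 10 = 3 / 5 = 0.60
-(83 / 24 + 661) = -15947 / 24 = -664.46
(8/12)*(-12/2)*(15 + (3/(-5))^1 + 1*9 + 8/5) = -100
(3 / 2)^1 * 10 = 15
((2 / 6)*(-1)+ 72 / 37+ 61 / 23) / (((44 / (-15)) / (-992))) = 13501120 / 9361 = 1442.27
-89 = -89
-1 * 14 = -14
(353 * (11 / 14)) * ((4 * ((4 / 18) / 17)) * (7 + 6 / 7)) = 854260 / 7497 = 113.95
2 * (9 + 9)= 36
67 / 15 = 4.47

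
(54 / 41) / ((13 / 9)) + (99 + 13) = 60182 / 533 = 112.91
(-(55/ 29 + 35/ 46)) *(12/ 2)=-10635/ 667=-15.94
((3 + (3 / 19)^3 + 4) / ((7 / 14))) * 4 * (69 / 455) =5303616 / 624169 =8.50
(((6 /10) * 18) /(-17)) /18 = -3 /85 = -0.04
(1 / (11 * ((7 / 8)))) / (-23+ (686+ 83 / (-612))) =4896 / 31236821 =0.00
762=762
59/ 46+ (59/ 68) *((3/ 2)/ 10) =1.41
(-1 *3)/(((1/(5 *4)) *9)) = -20/3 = -6.67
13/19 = 0.68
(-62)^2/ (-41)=-3844/ 41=-93.76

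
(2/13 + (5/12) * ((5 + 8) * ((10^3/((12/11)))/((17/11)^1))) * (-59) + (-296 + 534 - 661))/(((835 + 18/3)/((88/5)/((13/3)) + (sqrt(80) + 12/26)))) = -3042.24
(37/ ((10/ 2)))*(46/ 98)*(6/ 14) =2553/ 1715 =1.49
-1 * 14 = -14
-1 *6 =-6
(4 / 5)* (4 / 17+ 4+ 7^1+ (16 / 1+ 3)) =2056 / 85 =24.19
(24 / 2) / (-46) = -6 / 23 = -0.26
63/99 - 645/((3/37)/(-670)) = 58628357/11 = 5329850.64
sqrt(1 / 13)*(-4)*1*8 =-32*sqrt(13) / 13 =-8.88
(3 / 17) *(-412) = -1236 / 17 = -72.71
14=14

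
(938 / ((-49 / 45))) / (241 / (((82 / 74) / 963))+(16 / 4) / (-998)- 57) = -61683885 / 14993237644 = -0.00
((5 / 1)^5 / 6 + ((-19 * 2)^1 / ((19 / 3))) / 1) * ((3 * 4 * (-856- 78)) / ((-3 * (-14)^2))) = 1442563 / 147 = 9813.35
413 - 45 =368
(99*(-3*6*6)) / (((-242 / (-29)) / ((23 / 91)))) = -324162 / 1001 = -323.84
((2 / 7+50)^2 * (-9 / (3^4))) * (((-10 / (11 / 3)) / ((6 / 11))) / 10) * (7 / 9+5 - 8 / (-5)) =20568064 / 19845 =1036.44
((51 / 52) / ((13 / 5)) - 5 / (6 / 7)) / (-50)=2213 / 20280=0.11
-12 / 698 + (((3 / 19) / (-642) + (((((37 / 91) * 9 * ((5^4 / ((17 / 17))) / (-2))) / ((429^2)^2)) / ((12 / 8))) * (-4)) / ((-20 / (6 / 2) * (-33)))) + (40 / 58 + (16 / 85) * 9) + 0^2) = 2.37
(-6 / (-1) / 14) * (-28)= -12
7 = 7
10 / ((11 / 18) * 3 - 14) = -60 / 73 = -0.82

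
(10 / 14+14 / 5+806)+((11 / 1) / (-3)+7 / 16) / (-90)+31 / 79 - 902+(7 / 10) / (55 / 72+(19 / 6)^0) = -5561925815 / 60679584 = -91.66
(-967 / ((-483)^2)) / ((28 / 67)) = -64789 / 6532092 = -0.01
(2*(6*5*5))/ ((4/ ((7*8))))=4200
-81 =-81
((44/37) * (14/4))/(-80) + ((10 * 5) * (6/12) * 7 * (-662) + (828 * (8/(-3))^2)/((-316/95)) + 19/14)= -96263948241/818440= -117618.82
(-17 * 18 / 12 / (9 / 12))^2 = 1156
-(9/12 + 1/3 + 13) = -169/12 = -14.08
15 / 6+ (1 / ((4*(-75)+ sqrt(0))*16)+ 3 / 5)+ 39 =202079 / 4800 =42.10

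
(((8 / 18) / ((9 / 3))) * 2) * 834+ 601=7633 / 9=848.11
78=78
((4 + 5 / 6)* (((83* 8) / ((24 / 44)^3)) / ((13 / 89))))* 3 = 285130813 / 702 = 406169.25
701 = 701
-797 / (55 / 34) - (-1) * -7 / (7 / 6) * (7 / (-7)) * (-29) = -36668 / 55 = -666.69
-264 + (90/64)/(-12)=-33807/128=-264.12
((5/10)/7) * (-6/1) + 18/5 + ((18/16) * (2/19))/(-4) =33429/10640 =3.14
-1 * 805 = -805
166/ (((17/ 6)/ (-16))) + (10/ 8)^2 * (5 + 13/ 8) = -2017283/ 2176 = -927.06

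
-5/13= -0.38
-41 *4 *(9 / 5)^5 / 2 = -4842018 / 3125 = -1549.45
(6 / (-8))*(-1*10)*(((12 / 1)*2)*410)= 73800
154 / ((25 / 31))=4774 / 25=190.96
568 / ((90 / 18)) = 568 / 5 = 113.60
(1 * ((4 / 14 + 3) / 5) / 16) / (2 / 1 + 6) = 23 / 4480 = 0.01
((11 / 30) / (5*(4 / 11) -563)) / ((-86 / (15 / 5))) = 121 / 5308780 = 0.00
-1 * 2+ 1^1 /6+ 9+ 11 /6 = 9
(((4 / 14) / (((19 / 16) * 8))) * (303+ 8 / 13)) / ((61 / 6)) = 94728 / 105469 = 0.90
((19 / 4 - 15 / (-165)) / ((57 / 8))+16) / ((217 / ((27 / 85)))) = 13446 / 550715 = 0.02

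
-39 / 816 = -13 / 272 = -0.05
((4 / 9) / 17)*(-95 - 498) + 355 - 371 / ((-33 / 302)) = 6285515 / 1683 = 3734.71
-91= -91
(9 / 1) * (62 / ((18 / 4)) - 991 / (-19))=11275 / 19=593.42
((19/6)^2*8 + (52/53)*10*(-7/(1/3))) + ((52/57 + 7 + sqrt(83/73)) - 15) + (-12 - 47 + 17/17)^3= -1769504558/9063 + sqrt(6059)/73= -195243.84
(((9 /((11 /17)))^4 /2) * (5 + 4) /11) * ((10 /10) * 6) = 14795494587 /161051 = 91868.38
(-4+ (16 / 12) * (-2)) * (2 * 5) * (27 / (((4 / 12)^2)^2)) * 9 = -1312200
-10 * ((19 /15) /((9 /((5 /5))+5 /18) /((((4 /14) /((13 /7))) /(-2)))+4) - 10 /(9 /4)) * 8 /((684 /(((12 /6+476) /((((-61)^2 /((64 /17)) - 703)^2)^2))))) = 13499271995195392 /359525554362681581525625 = 0.00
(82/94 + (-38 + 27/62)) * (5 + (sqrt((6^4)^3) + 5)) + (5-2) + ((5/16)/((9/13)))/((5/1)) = -359248779427/209808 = -1712273.98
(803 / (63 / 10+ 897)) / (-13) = -8030 / 117429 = -0.07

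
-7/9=-0.78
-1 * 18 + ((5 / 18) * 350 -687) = -5470 / 9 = -607.78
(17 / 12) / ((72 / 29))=0.57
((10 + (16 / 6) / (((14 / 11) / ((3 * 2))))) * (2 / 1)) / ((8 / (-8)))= -316 / 7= -45.14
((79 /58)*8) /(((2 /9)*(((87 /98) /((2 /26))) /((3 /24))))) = 11613 /21866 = 0.53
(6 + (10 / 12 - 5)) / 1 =11 / 6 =1.83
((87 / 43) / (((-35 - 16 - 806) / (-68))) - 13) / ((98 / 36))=-8516646 / 1805699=-4.72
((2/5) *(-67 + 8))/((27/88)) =-10384/135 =-76.92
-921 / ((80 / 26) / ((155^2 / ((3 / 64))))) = -153414040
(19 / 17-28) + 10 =-16.88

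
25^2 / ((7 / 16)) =10000 / 7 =1428.57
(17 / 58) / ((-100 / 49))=-833 / 5800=-0.14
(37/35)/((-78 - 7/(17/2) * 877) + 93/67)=-42143/31846045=-0.00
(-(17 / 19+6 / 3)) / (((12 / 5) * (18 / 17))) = -4675 / 4104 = -1.14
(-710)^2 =504100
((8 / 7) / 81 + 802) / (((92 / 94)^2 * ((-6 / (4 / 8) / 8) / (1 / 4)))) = -139.54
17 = 17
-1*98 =-98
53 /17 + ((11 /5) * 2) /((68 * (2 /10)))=117 /34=3.44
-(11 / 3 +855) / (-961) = 2576 / 2883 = 0.89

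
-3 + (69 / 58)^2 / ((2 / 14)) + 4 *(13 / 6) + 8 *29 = 2498513 / 10092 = 247.57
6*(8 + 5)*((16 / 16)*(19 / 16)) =92.62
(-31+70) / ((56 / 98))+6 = 297 / 4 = 74.25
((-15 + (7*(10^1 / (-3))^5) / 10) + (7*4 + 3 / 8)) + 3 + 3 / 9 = -527519 / 1944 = -271.36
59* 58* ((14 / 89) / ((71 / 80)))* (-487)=-295378.33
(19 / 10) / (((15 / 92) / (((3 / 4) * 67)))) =29279 / 50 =585.58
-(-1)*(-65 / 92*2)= -65 / 46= -1.41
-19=-19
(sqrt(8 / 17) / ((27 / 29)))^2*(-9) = -4.89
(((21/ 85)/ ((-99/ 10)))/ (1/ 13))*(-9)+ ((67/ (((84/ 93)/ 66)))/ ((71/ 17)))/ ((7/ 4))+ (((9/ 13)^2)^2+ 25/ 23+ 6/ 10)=1441672659147157/ 2136816777095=674.68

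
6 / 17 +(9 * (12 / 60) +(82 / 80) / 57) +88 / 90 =366131 / 116280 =3.15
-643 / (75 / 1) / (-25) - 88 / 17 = -154069 / 31875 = -4.83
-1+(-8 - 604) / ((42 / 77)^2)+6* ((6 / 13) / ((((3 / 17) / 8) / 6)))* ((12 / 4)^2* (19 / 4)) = 391854 / 13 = 30142.62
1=1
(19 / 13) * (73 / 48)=1387 / 624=2.22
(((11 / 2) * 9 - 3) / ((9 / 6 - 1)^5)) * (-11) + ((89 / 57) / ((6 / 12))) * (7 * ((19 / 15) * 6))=-243028 / 15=-16201.87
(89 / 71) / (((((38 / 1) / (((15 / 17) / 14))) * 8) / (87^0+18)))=1335 / 270368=0.00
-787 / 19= -41.42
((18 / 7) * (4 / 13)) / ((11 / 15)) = 1080 / 1001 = 1.08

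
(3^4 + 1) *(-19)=-1558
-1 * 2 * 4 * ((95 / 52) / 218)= -95 / 1417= -0.07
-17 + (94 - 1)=76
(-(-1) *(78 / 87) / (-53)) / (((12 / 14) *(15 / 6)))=-182 / 23055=-0.01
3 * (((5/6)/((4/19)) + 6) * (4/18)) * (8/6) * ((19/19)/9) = 239/243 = 0.98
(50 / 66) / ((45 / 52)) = 0.88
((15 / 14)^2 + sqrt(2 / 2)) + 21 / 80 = 9449 / 3920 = 2.41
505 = 505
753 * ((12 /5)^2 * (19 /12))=171684 /25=6867.36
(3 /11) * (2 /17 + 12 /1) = 3.30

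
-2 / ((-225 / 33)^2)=-242 / 5625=-0.04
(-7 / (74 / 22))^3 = -456533 / 50653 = -9.01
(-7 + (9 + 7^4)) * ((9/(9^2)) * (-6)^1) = -1602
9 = 9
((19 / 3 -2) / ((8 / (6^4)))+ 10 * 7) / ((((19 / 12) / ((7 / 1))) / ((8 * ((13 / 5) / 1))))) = 6744192 / 95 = 70991.49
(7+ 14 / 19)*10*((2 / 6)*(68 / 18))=16660 / 171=97.43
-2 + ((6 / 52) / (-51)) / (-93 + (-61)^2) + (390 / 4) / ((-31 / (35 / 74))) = -6414706041 / 1839301672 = -3.49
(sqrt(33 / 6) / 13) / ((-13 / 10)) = -5 * sqrt(22) / 169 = -0.14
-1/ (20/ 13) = -13/ 20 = -0.65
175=175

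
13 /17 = 0.76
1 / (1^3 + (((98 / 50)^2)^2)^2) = 152587890625 / 33385518460226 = 0.00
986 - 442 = 544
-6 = -6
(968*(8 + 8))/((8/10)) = 19360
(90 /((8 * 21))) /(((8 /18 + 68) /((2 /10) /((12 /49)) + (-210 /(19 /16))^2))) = 124419249 /508288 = 244.78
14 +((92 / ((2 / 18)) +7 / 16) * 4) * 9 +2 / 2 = 119355 / 4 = 29838.75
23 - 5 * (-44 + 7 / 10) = 479 / 2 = 239.50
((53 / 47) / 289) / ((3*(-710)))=-53 / 28931790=-0.00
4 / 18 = 2 / 9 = 0.22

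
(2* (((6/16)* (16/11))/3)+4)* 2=96/11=8.73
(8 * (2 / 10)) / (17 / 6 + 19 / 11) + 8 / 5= 2936 / 1505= 1.95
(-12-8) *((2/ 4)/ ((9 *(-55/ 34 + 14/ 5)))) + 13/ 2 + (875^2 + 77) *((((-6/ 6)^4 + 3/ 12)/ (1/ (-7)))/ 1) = -12120095474/ 1809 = -6699886.94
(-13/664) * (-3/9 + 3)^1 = -13/249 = -0.05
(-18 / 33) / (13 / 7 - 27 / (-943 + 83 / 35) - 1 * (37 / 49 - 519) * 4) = -358484 / 1363644447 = -0.00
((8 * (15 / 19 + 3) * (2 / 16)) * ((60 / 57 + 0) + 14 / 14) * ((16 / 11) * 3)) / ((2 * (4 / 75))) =1263600 / 3971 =318.21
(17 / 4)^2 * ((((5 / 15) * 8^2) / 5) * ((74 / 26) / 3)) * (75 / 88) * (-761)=-40686865 / 858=-47420.59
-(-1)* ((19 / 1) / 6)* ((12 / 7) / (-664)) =-19 / 2324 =-0.01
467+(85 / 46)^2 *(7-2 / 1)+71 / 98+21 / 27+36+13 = 498841471 / 933156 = 534.57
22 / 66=1 / 3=0.33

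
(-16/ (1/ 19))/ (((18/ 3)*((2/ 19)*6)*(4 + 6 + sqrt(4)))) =-361/ 54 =-6.69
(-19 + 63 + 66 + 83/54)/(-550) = -6023/29700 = -0.20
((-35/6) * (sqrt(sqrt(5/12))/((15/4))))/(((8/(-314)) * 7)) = 157 * sqrt(2) * 3^(3/4) * 5^(1/4)/108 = 7.01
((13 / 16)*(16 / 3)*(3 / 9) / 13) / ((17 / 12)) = 4 / 51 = 0.08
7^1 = 7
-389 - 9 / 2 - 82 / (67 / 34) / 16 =-396.10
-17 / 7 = -2.43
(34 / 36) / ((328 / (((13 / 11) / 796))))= 0.00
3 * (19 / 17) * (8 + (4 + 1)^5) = 178581 / 17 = 10504.76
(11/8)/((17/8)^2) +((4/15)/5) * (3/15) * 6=0.37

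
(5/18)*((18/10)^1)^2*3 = 27/10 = 2.70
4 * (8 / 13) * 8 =256 / 13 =19.69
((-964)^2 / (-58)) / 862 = -232324 / 12499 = -18.59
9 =9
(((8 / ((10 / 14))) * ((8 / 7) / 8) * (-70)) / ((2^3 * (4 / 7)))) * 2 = -49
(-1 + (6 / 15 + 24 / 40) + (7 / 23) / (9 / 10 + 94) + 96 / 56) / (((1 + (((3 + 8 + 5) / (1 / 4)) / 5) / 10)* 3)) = 6560350 / 26126919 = 0.25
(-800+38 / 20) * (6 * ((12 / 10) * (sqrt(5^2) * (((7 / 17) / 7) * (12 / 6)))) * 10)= -574632 / 17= -33801.88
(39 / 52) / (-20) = -3 / 80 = -0.04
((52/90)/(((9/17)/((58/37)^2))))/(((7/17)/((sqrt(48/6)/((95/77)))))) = 556096112 * sqrt(2)/52672275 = 14.93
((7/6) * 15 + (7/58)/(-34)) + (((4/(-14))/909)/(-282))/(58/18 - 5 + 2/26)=684460586003/39119970036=17.50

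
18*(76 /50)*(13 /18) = 494 /25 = 19.76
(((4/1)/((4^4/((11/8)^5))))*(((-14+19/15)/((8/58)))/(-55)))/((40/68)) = 1378640483/6291456000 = 0.22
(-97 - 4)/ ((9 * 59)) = -101/ 531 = -0.19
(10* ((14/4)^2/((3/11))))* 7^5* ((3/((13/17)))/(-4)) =-770012705/104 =-7403968.32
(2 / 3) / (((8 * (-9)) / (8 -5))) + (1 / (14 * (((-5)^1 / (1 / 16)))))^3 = -0.03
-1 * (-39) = 39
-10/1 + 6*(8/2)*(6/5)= 94/5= 18.80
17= 17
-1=-1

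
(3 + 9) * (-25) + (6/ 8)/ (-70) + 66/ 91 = -299.29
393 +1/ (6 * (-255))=601289/ 1530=393.00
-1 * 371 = -371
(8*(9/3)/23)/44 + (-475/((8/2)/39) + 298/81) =-379329305/81972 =-4627.55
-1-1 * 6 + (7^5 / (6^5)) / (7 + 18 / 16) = -425453 / 63180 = -6.73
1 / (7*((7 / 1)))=0.02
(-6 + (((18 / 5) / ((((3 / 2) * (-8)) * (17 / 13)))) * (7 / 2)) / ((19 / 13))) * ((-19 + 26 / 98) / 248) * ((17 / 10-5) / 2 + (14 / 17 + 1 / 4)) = -1142343 / 4005200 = -0.29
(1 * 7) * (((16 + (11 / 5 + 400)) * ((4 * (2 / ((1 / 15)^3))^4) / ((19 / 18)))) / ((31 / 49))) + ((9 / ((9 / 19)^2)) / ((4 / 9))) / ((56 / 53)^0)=85760188634925000212629 / 2356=36400759182905348137.79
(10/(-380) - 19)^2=522729/1444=362.00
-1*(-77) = 77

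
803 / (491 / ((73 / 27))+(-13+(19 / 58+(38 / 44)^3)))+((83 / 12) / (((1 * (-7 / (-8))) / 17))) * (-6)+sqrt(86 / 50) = -21447577423852 / 26757617789+sqrt(43) / 5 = -800.24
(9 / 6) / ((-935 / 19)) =-57 / 1870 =-0.03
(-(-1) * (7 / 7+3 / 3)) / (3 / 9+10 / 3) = 6 / 11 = 0.55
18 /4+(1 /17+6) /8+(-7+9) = 987 /136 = 7.26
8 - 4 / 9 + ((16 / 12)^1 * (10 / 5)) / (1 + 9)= 352 / 45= 7.82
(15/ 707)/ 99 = 5/ 23331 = 0.00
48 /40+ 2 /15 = 4 /3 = 1.33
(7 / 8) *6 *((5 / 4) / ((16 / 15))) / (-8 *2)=-1575 / 4096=-0.38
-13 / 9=-1.44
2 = 2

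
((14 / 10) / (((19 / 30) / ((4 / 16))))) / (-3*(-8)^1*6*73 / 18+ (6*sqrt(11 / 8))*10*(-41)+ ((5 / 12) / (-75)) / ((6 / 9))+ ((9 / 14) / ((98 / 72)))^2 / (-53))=-3615389782418665692000*sqrt(22) / 84887204599306497022651109 - 3433076890999089958260 / 84887204599306497022651109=-0.00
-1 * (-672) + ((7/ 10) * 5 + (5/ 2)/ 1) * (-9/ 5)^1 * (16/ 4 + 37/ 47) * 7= 14574/ 47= 310.09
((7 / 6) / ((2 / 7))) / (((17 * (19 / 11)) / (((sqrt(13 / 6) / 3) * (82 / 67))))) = 22099 * sqrt(78) / 2337228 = 0.08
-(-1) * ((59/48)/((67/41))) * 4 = 3.01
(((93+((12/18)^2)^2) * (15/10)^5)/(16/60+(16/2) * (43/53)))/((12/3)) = 18004365/687616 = 26.18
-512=-512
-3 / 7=-0.43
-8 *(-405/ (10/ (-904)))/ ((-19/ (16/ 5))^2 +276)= -74981376/ 79681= -941.02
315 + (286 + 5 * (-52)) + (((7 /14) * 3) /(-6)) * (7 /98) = 19095 /56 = 340.98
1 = 1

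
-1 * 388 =-388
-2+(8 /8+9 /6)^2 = 4.25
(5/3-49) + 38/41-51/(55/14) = -401762/6765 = -59.39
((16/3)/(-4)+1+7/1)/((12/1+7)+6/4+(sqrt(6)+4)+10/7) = 33880/130593 - 3920 *sqrt(6)/391779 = 0.23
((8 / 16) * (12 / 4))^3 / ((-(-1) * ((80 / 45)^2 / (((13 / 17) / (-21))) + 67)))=-9477 / 55576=-0.17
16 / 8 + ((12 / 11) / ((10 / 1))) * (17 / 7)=2.26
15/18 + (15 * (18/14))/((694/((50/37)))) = 469615/539238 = 0.87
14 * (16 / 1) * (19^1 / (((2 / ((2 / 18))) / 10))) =21280 / 9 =2364.44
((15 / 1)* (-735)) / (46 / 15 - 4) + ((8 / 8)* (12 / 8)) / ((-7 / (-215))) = 11858.57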